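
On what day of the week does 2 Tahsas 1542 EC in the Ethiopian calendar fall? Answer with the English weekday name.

Thursday

Equivalently 8 December 1549 Gregorian, JDN 2287162.
Since JDN mod 7 = 3 (0 = Monday), the day is Thursday.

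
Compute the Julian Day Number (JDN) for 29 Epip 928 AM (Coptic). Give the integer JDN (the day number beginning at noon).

Equivalently 30 July 1212 (proleptic Gregorian).
JDN 2400001 is 17 November 1858 CE (Gregorian), MJD 0; the target day is −236056 days from there, so JDN = 2163945.

2163945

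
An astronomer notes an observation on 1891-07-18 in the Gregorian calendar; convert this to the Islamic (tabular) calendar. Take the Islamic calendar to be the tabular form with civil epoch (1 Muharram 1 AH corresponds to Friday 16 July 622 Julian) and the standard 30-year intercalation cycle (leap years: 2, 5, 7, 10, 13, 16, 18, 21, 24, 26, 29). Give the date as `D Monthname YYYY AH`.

11 Dhu al-Hijjah 1308 AH

Julian Day Number of the source date = 2411932.
Converting JDN 2411932 to the tabular Islamic calendar gives 11 Dhu al-Hijjah 1308 AH.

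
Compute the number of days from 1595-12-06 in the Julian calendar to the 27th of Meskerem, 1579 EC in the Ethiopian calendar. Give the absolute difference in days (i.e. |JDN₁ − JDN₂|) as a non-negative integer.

3360

First date → JDN 2303971; second date → JDN 2300611.
The interval is |2303971 − 2300611| = 3360 days.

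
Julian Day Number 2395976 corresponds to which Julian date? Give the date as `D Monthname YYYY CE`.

JDN 2395976 is 10 November 1847 in the Gregorian calendar.
In the Julian calendar that day is 29 October 1847 CE.

29 October 1847 CE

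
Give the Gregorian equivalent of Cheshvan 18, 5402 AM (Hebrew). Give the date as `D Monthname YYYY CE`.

Both dates share Julian Day Number 2320718; in the Gregorian calendar that is 22 October 1641 CE.

22 October 1641 CE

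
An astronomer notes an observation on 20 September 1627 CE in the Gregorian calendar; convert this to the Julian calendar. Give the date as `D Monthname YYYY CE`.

10 September 1627 CE

The Julian–Gregorian offset here is 10 days (Julian trailing).
20 September 1627 Gregorian − 10 days → 10 September 1627 Julian.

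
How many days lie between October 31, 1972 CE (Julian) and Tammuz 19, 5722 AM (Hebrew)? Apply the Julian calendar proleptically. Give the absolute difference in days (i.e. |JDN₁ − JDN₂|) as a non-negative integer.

JDN of the first date = 2441635.
JDN of the second date = 2437867.
|2437867 − 2441635| = 3768.

3768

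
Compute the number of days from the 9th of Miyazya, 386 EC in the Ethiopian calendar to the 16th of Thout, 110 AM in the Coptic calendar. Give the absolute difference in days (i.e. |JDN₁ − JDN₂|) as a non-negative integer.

203

First date → JDN 1865060; second date → JDN 1864857.
The interval is |1865060 − 1864857| = 203 days.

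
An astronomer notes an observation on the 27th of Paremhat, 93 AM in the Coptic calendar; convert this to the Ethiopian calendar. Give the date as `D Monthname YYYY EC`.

Julian Day Number of the source date = 1858839.
Converting JDN 1858839 to the Ethiopian calendar gives 27 Megabit 369 EC.

27 Megabit 369 EC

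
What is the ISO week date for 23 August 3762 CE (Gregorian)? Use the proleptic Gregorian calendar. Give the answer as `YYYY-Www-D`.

The weekday is Monday (ISO weekday 1).
That Monday belongs to ISO week 34 of ISO year 3762.

3762-W34-1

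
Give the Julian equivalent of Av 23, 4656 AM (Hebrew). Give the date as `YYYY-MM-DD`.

The source date corresponds to 9 August 896 in the proleptic Gregorian calendar (JDN 2048539).
That day falls on 5 August 896 CE in the Julian calendar.

0896-08-05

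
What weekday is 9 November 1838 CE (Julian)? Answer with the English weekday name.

In the Gregorian calendar this is 21 November 1838 (JDN 2392700).
JDN 2392700 mod 7 = 2, and JDN 0 was a Monday, so this is a Wednesday.

Wednesday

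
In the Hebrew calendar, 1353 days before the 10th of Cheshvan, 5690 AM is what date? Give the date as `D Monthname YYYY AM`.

JDN of the 10th of Cheshvan, 5690 AM = 2425929.
2425929 − 1353 = 2424576.
JDN 2424576 in the Hebrew calendar is 15 Adar 5686 AM.

15 Adar 5686 AM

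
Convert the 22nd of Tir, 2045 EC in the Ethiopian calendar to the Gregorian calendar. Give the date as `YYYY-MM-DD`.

2053-01-30

Both dates share Julian Day Number 2470933; in the Gregorian calendar that is 30 January 2053 CE.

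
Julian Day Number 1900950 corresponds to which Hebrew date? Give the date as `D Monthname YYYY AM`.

27 Tammuz 4252 AM

The proleptic Gregorian equivalent of JDN 1900950 is 9 July 492.
In the Hebrew calendar that day is 27 Tammuz 4252 AM.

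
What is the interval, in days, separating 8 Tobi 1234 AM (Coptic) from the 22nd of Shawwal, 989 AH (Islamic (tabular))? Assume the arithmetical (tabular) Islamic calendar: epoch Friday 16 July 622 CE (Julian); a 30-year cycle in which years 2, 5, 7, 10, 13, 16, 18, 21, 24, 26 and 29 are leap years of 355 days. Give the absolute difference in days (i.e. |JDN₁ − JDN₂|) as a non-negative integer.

23331

JDN of the first date = 2275510.
JDN of the second date = 2298841.
|2298841 − 2275510| = 23331.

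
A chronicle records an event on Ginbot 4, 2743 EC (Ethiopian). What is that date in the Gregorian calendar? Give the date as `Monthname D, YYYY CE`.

Julian Day Number of the source date = 2725979.
Converting JDN 2725979 to the Gregorian calendar gives 18 May 2751 CE.

May 18, 2751 CE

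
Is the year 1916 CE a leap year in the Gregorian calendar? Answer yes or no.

yes

1916 is divisible by 4 and not by 100, so it is a leap year.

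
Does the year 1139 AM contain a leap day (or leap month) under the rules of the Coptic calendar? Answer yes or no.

yes

1139 mod 4 = 3; in the Coptic calendar a year is leap when year mod 4 = 3, so it is a leap year.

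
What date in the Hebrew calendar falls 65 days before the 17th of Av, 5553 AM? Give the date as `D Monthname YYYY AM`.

11 Sivan 5553 AM

JDN of the 17th of Av, 5553 AM = 2376147.
2376147 − 65 = 2376082.
JDN 2376082 in the Hebrew calendar is 11 Sivan 5553 AM.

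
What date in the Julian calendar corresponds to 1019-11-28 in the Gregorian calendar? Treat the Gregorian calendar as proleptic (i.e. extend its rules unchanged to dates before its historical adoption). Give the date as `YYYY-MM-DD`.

For dates in this range the Gregorian date is 6 days ahead of the Julian.
28 November 1019 Gregorian − 6 days → 22 November 1019 Julian.

1019-11-22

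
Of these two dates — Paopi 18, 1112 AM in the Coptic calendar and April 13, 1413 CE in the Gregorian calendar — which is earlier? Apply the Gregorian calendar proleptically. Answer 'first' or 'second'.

first

First date → JDN 2230870; second date → JDN 2237250.
JDN 2230870 < JDN 2237250, so the first date is earlier.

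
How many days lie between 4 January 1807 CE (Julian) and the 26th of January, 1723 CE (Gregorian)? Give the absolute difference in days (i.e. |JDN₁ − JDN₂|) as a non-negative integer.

30670

JDN of the first date = 2381068.
JDN of the second date = 2350398.
|2350398 − 2381068| = 30670.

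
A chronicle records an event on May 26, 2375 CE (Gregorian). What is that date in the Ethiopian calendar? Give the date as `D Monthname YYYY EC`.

15 Ginbot 2367 EC

Both dates share Julian Day Number 2588656; in the Ethiopian calendar that is 15 Ginbot 2367 EC.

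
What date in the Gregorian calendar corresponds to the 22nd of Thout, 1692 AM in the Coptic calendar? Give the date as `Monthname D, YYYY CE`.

Julian Day Number of the source date = 2442689.
Converting JDN 2442689 to the Gregorian calendar gives 3 October 1975 CE.

October 3, 1975 CE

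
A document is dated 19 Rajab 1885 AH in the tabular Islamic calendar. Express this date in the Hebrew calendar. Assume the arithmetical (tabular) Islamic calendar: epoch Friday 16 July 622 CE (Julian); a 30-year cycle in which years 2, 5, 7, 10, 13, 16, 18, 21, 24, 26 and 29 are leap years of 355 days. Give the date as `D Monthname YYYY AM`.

The source date corresponds to 24 December 2450 in the Gregorian calendar (JDN 2616262).
That day falls on 18 Tevet 6211 AM in the Hebrew calendar.

18 Tevet 6211 AM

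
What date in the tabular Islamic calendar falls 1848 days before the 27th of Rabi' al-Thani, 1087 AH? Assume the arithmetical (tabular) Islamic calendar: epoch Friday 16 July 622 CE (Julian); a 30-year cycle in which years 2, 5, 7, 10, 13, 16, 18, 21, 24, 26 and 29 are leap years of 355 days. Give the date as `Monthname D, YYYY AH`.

Safar 10, 1082 AH

Counting 1848 days back from JDN 2333397 reaches JDN 2331549, which is Safar 10, 1082 AH.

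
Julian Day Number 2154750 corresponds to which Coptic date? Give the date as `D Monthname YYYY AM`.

26 Pashons 903 AM

The proleptic Gregorian equivalent of JDN 2154750 is 28 May 1187.
In the Coptic calendar that day is 26 Pashons 903 AM.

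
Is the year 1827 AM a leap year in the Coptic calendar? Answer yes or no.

yes

1827 mod 4 = 3; in the Coptic calendar a year is leap when year mod 4 = 3, so it is a leap year.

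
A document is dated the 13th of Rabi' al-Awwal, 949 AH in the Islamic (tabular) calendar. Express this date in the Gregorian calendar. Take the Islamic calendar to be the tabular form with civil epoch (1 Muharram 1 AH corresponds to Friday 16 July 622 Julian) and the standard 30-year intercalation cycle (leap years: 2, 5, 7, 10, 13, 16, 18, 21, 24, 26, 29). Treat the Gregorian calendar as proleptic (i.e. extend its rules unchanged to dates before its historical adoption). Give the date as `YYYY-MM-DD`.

Julian Day Number of the source date = 2284451.
Converting JDN 2284451 to the Gregorian calendar gives 7 July 1542 CE.

1542-07-07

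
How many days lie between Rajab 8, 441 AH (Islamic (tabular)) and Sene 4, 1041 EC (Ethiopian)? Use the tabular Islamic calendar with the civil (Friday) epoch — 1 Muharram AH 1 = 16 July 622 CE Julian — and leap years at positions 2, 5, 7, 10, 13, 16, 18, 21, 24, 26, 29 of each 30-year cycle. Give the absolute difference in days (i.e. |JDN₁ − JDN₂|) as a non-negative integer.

JDN of the first date = 2104545.
JDN of the second date = 2104354.
|2104354 − 2104545| = 191.

191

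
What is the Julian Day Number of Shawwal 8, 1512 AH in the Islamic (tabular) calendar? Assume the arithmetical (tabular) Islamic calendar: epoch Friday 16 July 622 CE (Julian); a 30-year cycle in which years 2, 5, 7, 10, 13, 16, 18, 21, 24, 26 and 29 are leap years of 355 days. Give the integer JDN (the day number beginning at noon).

2484161

Equivalently 19 April 2089 (Gregorian).
JDN 2299161 is 15 October 1582 CE (Gregorian); the target day is +185000 days from there, so JDN = 2484161.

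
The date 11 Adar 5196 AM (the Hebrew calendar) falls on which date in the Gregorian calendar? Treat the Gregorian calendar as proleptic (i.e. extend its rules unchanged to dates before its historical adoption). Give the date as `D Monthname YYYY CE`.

Julian Day Number of the source date = 2245615.
Converting JDN 2245615 to the Gregorian calendar gives 8 March 1436 CE.

8 March 1436 CE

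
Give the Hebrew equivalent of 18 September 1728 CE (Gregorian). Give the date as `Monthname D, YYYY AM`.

Julian Day Number of the source date = 2352460.
Converting JDN 2352460 to the Hebrew calendar gives 15 Tishrei 5489 AM.

Tishrei 15, 5489 AM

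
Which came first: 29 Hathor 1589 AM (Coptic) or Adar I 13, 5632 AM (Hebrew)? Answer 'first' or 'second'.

second

The two dates have Julian Day Numbers 2405135 and 2404846 respectively.
Since 2404846 < 2405135, the second date comes first.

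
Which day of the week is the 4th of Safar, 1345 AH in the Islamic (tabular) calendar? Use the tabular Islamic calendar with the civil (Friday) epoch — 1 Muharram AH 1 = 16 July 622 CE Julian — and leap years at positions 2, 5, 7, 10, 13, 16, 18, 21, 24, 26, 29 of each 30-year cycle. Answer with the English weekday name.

Saturday

This is JDN 2424742 (14 August 1926 Gregorian).
Since JDN mod 7 = 5 (0 = Monday), the day is Saturday.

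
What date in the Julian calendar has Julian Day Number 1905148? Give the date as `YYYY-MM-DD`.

The proleptic Gregorian equivalent of JDN 1905148 is 7 January 504.
In the Julian calendar that day is 0504-01-05.

0504-01-05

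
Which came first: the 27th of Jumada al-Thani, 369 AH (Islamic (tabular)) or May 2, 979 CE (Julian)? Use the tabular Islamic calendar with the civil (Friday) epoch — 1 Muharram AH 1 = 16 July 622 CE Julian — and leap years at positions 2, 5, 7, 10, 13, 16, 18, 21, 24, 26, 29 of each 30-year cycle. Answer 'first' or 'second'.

second

First date → JDN 2079021; second date → JDN 2078759.
JDN 2078759 < JDN 2079021, so the second date is earlier.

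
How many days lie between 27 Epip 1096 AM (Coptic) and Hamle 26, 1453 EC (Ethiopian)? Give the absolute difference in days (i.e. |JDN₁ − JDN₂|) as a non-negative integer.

29584

JDN of the first date = 2225305.
JDN of the second date = 2254889.
|2254889 − 2225305| = 29584.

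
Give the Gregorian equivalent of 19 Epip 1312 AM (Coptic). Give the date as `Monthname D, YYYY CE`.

Julian Day Number of the source date = 2304191.
Converting JDN 2304191 to the Gregorian calendar gives 23 July 1596 CE.

July 23, 1596 CE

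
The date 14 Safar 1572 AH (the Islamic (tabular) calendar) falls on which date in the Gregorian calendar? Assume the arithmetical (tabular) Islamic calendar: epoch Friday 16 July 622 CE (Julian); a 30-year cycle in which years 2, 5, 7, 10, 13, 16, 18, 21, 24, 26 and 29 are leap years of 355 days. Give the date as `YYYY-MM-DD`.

2146-11-19

Julian Day Number of the source date = 2505193.
Converting JDN 2505193 to the Gregorian calendar gives 19 November 2146 CE.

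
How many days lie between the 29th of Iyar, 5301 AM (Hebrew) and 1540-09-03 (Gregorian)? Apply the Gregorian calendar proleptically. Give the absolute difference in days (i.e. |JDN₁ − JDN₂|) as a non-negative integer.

275

JDN of the first date = 2284054.
JDN of the second date = 2283779.
|2283779 − 2284054| = 275.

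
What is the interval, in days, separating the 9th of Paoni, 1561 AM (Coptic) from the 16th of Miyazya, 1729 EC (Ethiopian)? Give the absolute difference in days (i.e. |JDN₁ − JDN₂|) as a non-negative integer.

JDN of the first date = 2395098.
JDN of the second date = 2355598.
|2355598 − 2395098| = 39500.

39500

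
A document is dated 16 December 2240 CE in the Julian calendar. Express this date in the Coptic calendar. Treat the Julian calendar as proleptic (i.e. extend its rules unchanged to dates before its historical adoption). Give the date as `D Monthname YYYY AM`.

20 Koiak 1957 AM

The source date corresponds to 31 December 2240 in the Gregorian calendar (JDN 2539568).
That day falls on 20 Koiak 1957 AM in the Coptic calendar.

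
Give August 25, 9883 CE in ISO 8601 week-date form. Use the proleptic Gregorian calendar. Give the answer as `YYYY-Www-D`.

9883-W34-6

The weekday is Saturday (ISO weekday 6).
That Saturday belongs to ISO week 34 of ISO year 9883.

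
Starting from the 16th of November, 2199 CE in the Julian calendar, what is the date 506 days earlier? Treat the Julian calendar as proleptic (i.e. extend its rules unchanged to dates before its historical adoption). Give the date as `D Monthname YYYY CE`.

28 June 2198 CE

JDN of the 16th of November, 2199 CE = 2524562.
2524562 − 506 = 2524056.
JDN 2524056 in the Julian calendar is 28 June 2198 CE.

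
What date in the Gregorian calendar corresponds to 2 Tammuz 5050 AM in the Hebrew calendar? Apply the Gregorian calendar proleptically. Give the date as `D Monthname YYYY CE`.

Both dates share Julian Day Number 2192393; in the Gregorian calendar that is 19 June 1290 CE.

19 June 1290 CE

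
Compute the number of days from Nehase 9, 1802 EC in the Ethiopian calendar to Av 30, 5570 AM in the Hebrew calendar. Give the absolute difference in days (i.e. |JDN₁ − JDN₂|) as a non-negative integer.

JDN of the first date = 2382374.
JDN of the second date = 2382390.
|2382390 − 2382374| = 16.

16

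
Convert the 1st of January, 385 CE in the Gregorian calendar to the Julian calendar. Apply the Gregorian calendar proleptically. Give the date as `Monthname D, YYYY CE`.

December 31, 384 CE

The Julian–Gregorian offset here is 1 day (Julian trailing).
1 January 385 Gregorian − 1 day → 31 December 384 Julian.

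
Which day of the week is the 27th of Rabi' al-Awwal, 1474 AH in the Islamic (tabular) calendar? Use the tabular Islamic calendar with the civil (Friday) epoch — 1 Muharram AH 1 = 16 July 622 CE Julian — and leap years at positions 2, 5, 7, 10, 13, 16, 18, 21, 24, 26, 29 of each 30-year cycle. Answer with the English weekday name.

Friday

In the Gregorian calendar this is 1 December 2051 (JDN 2470507).
Since JDN mod 7 = 4 (0 = Monday), the day is Friday.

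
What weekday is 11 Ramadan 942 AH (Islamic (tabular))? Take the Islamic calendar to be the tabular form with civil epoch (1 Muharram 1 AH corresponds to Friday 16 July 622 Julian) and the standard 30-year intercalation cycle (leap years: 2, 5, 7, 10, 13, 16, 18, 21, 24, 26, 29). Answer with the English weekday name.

Saturday

In the proleptic Gregorian calendar this is 14 March 1536 (JDN 2282145).
JDN 2282145 mod 7 = 5, and JDN 0 was a Monday, so this is a Saturday.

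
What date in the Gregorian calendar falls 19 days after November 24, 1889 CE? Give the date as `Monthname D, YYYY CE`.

JDN of November 24, 1889 CE = 2411331.
2411331 + 19 = 2411350.
JDN 2411350 in the Gregorian calendar is December 13, 1889 CE.

December 13, 1889 CE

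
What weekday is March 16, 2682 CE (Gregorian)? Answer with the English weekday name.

2700715 ≡ 3 (mod 7); counting from Monday = 0 gives Thursday.

Thursday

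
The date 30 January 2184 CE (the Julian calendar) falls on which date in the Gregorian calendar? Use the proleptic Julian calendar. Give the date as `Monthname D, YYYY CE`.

February 13, 2184 CE

The Julian–Gregorian offset here is 14 days (Julian trailing).
30 January 2184 Julian + 14 days → 13 February 2184 Gregorian.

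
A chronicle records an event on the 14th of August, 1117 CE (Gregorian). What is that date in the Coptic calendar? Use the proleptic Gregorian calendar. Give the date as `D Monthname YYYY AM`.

Both dates share Julian Day Number 2129261; in the Coptic calendar that is 14 Mesori 833 AM.

14 Mesori 833 AM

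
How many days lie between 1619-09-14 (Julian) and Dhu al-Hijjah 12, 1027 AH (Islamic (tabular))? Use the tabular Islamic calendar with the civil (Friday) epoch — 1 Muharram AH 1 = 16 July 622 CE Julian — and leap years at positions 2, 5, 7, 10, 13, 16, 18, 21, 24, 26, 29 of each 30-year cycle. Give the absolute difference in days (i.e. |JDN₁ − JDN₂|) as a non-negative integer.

298

First date → JDN 2312654; second date → JDN 2312356.
The interval is |2312654 − 2312356| = 298 days.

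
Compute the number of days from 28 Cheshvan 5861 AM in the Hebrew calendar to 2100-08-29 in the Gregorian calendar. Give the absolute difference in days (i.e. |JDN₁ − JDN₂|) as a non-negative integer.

93

JDN of the first date = 2488403.
JDN of the second date = 2488310.
|2488310 − 2488403| = 93.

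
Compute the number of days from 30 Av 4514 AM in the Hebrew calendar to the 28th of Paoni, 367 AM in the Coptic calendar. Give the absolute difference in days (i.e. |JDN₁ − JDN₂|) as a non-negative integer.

37684

JDN of the first date = 1996692.
JDN of the second date = 1959008.
|1959008 − 1996692| = 37684.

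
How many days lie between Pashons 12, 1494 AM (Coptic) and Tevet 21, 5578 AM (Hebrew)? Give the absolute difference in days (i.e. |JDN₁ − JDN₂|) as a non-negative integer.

14470

JDN of the first date = 2370599.
JDN of the second date = 2385069.
|2385069 − 2370599| = 14470.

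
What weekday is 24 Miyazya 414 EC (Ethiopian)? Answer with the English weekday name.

This is JDN 1875302 (20 April 422 Gregorian).
Since JDN mod 7 = 2 (0 = Monday), the day is Wednesday.

Wednesday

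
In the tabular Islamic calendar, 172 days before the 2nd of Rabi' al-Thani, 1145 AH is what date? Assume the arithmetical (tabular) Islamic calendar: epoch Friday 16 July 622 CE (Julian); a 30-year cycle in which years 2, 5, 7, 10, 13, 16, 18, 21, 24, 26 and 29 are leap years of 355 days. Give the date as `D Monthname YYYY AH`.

The starting date is JDN 2353925; 2353925 − 172 = 2353753.
JDN 2353753 corresponds to 7 Shawwal 1144 AH.

7 Shawwal 1144 AH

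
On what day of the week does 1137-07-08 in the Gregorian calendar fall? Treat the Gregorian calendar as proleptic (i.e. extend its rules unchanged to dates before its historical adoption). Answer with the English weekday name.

JDN 2136529 mod 7 = 3, and JDN 0 was a Monday, so this is a Thursday.

Thursday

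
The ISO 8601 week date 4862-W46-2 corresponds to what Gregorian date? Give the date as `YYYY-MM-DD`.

4862-11-14

ISO week 1 of 4862 is the week containing the first Thursday of 4862.
Week 46, day 2 (Tuesday) lands on 4862-11-14.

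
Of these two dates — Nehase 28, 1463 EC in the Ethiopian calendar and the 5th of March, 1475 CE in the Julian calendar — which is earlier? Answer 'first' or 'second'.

The two dates have Julian Day Numbers 2258573 and 2259865 respectively.
Since 2258573 < 2259865, the first date comes first.

first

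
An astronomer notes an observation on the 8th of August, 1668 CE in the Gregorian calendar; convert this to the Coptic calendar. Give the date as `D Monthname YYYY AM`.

5 Mesori 1384 AM

Both dates share Julian Day Number 2330505; in the Coptic calendar that is 5 Mesori 1384 AM.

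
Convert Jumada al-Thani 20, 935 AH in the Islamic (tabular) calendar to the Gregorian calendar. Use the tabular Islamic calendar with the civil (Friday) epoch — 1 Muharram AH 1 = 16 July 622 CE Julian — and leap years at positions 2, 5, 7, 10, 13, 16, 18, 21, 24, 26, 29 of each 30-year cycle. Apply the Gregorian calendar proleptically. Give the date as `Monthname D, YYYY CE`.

March 11, 1529 CE

Both dates share Julian Day Number 2279585; in the Gregorian calendar that is 11 March 1529 CE.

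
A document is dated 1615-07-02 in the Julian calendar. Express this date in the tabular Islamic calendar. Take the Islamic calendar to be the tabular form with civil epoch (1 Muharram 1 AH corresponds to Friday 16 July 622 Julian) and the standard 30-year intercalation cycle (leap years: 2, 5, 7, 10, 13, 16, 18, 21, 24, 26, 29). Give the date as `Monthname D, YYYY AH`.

The source date corresponds to 12 July 1615 in the Gregorian calendar (JDN 2311119).
That day falls on 15 Jumada al-Thani 1024 AH in the tabular Islamic calendar.

Jumada al-Thani 15, 1024 AH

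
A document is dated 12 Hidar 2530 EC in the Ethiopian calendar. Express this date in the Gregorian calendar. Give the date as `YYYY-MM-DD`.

Julian Day Number of the source date = 2648009.
Converting JDN 2648009 to the Gregorian calendar gives 25 November 2537 CE.

2537-11-25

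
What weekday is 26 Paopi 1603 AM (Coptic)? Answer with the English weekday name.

In the Gregorian calendar this is 4 November 1886 (JDN 2410215).
JDN 2410215 mod 7 = 3, and JDN 0 was a Monday, so this is a Thursday.

Thursday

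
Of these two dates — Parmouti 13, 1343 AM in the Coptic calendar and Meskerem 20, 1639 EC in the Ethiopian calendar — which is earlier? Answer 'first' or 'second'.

Converting both to JDN: 2315417 vs 2322519; the smaller is the first.

first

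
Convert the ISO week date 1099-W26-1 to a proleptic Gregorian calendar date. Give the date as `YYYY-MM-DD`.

1099-06-26

ISO week 1 of 1099 is the week containing the first Thursday of 1099.
Week 26, day 1 (Monday) lands on 1099-06-26.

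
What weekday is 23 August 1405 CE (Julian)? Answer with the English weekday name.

Sunday

This is JDN 2234469 (1 September 1405 Gregorian).
Since JDN mod 7 = 6 (0 = Monday), the day is Sunday.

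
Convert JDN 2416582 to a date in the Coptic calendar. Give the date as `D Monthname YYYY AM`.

JDN 2416582 is 11 April 1904 in the Gregorian calendar.
In the Coptic calendar that day is 3 Parmouti 1620 AM.

3 Parmouti 1620 AM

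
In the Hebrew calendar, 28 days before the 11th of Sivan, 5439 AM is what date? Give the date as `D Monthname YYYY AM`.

12 Iyar 5439 AM

JDN of the 11th of Sivan, 5439 AM = 2334444.
2334444 − 28 = 2334416.
JDN 2334416 in the Hebrew calendar is 12 Iyar 5439 AM.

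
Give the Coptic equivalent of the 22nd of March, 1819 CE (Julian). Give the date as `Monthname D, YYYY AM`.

Paremhat 26, 1535 AM

Julian Day Number of the source date = 2385528.
Converting JDN 2385528 to the Coptic calendar gives 26 Paremhat 1535 AM.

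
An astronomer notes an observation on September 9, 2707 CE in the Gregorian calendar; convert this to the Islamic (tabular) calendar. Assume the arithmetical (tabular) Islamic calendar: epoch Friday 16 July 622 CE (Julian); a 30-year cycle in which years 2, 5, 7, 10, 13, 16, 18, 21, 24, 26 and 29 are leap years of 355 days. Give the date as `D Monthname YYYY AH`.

Both dates share Julian Day Number 2710022; in the tabular Islamic calendar that is 19 Safar 2150 AH.

19 Safar 2150 AH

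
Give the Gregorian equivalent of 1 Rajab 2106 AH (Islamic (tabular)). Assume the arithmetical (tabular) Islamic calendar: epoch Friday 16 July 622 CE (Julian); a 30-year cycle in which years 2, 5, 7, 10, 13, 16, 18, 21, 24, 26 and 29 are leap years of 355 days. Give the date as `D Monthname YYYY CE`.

Both dates share Julian Day Number 2694559; in the Gregorian calendar that is 8 May 2665 CE.

8 May 2665 CE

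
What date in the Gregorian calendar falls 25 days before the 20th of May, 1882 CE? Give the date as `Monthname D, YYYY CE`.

JDN of the 20th of May, 1882 CE = 2408586.
2408586 − 25 = 2408561.
JDN 2408561 in the Gregorian calendar is April 25, 1882 CE.

April 25, 1882 CE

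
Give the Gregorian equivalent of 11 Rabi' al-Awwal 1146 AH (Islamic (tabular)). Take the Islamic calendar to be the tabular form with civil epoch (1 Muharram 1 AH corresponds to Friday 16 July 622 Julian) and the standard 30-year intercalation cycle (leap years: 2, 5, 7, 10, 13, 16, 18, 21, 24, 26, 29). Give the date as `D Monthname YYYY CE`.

22 August 1733 CE

Both dates share Julian Day Number 2354259; in the Gregorian calendar that is 22 August 1733 CE.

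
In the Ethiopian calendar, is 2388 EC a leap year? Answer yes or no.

no

2388 mod 4 = 0; in the Ethiopian calendar a year is leap when year mod 4 = 3, so it is a common year.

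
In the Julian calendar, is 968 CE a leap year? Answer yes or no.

968 mod 4 = 0, so it is a leap year in the Julian calendar.

yes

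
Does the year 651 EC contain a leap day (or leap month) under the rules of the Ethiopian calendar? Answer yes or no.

yes

651 mod 4 = 3; in the Ethiopian calendar a year is leap when year mod 4 = 3, so it is a leap year.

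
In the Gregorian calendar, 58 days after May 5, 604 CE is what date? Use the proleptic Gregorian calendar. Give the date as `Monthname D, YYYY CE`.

July 2, 604 CE

The starting date is JDN 1941791; 1941791 + 58 = 1941849.
JDN 1941849 corresponds to July 2, 604 CE.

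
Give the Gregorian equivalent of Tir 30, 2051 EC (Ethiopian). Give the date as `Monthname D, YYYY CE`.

February 7, 2059 CE

Julian Day Number of the source date = 2473132.
Converting JDN 2473132 to the Gregorian calendar gives 7 February 2059 CE.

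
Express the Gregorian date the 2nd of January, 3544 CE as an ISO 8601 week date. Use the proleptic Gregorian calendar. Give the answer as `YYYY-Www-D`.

The weekday is Sunday (ISO weekday 7).
That Sunday belongs to ISO week 52 of ISO year 3543.

3543-W52-7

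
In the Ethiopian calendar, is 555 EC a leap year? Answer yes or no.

yes

555 mod 4 = 3; in the Ethiopian calendar a year is leap when year mod 4 = 3, so it is a leap year.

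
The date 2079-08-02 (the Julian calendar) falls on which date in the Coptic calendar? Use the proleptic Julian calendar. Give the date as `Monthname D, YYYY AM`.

Mesori 9, 1795 AM

Both dates share Julian Day Number 2480626; in the Coptic calendar that is 9 Mesori 1795 AM.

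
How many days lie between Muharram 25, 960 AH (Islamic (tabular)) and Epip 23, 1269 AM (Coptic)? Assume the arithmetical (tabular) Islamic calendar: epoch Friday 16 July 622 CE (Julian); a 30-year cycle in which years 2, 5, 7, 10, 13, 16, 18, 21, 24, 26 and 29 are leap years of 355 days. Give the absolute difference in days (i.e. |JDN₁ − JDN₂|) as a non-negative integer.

187

First date → JDN 2288302; second date → JDN 2288489.
The interval is |2288302 − 2288489| = 187 days.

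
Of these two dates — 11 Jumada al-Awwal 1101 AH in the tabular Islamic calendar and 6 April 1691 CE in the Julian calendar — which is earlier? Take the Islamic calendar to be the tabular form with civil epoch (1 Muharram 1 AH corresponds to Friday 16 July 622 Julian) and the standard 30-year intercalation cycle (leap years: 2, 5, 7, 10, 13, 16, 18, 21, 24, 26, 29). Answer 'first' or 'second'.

first

Converting both to JDN: 2338371 vs 2338791; the smaller is the first.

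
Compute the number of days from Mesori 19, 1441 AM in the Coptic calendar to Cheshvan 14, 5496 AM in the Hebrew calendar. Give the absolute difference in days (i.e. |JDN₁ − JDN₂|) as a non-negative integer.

3720

JDN of the first date = 2351338.
JDN of the second date = 2355058.
|2355058 − 2351338| = 3720.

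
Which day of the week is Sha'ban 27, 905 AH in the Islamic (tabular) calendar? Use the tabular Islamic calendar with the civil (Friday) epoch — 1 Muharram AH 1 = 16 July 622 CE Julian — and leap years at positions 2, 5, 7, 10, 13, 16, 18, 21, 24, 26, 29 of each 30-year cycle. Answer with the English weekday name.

This is JDN 2269020 (7 April 1500 Gregorian).
Since JDN mod 7 = 5 (0 = Monday), the day is Saturday.

Saturday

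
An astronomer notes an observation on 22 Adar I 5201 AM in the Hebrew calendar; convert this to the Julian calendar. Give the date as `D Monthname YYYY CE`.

The source date corresponds to 22 February 1441 in the proleptic Gregorian calendar (JDN 2247427).
That day falls on 13 February 1441 CE in the Julian calendar.

13 February 1441 CE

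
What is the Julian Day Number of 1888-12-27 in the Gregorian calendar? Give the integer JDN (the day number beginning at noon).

JDN 2451545 is 1 January 2000 CE (Gregorian); the target day is −40546 days from there, so JDN = 2410999.

2410999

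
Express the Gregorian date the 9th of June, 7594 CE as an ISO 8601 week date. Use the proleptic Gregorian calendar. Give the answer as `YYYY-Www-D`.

7594-W23-4

The weekday is Thursday (ISO weekday 4).
That Thursday belongs to ISO week 23 of ISO year 7594.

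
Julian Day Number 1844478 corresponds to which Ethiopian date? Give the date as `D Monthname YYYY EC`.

1 Tahsas 330 EC

JDN 1844478 is 28 November 337 in the proleptic Gregorian calendar.
In the Ethiopian calendar that day is 1 Tahsas 330 EC.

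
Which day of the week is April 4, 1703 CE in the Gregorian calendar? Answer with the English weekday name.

2343161 ≡ 2 (mod 7); counting from Monday = 0 gives Wednesday.

Wednesday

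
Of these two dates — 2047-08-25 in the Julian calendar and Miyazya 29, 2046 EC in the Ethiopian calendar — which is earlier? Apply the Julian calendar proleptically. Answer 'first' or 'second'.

The two dates have Julian Day Numbers 2468961 and 2471395 respectively.
Since 2468961 < 2471395, the first date comes first.

first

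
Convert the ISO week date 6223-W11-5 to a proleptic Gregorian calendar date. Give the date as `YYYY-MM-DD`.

6223-03-14

ISO week 1 of 6223 is the week containing the first Thursday of 6223.
Week 11, day 5 (Friday) lands on 6223-03-14.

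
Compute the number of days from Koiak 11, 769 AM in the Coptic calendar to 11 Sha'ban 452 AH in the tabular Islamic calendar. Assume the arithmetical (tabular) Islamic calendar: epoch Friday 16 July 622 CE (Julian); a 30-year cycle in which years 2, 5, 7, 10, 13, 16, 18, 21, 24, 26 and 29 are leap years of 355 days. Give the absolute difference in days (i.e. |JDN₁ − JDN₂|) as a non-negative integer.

First date → JDN 2105642; second date → JDN 2108476.
The interval is |2105642 − 2108476| = 2834 days.

2834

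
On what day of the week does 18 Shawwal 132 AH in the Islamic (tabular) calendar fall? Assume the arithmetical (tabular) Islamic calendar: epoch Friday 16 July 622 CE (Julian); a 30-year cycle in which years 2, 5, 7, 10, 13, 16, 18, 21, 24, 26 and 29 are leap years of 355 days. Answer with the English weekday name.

Equivalently 3 June 750 Gregorian, JDN 1995145.
JDN 1995145 mod 7 = 5, and JDN 0 was a Monday, so this is a Saturday.

Saturday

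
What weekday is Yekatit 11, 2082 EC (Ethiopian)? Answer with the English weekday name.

Saturday

In the Gregorian calendar this is 18 February 2090 (JDN 2484466).
Since JDN mod 7 = 5 (0 = Monday), the day is Saturday.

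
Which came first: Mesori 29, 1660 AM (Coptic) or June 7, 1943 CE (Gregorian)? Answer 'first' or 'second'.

second

The two dates have Julian Day Numbers 2431338 and 2430883 respectively.
Since 2430883 < 2431338, the second date comes first.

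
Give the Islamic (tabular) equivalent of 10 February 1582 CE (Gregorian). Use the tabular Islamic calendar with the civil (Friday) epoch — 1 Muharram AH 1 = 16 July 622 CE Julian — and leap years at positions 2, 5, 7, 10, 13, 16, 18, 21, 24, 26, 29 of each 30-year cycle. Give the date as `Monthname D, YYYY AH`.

Julian Day Number of the source date = 2298914.
Converting JDN 2298914 to the tabular Islamic calendar gives 6 Muharram 990 AH.

Muharram 6, 990 AH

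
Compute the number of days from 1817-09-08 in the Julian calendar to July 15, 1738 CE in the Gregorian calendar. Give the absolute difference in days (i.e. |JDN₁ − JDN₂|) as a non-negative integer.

28921

First date → JDN 2384968; second date → JDN 2356047.
The interval is |2384968 − 2356047| = 28921 days.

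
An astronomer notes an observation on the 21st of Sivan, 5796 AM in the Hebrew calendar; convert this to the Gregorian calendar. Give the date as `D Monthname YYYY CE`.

Both dates share Julian Day Number 2464861; in the Gregorian calendar that is 16 June 2036 CE.

16 June 2036 CE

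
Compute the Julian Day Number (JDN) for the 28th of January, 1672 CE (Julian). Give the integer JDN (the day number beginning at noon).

2331783

In the Gregorian calendar the same day is 7 February 1672.
JDN 2299161 is 15 October 1582 CE (Gregorian); the target day is +32622 days from there, so JDN = 2331783.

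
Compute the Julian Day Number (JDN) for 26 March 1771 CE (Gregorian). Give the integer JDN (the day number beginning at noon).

JDN 2400001 is 17 November 1858 CE (Gregorian), MJD 0; the target day is −32012 days from there, so JDN = 2367989.

2367989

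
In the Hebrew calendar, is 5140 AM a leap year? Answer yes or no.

no

Hebrew year 5140 is year 10 of its 19-year Metonic cycle; leap years are at positions 3, 6, 8, 11, 14, 17, 19, so it is a common year (12 months).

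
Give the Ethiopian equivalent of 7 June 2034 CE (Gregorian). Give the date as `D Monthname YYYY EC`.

30 Ginbot 2026 EC

Both dates share Julian Day Number 2464121; in the Ethiopian calendar that is 30 Ginbot 2026 EC.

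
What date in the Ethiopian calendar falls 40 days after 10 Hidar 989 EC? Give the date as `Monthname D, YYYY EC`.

Counting 40 days forward from JDN 2085157 reaches JDN 2085197, which is Tahsas 20, 989 EC.

Tahsas 20, 989 EC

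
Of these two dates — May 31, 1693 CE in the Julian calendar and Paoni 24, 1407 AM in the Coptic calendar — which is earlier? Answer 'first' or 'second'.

second

The two dates have Julian Day Numbers 2339577 and 2338864 respectively.
Since 2338864 < 2339577, the second date comes first.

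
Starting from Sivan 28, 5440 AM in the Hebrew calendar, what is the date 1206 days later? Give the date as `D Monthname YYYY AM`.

JDN of Sivan 28, 5440 AM = 2334844.
2334844 + 1206 = 2336050.
JDN 2336050 in the Hebrew calendar is 24 Tishrei 5444 AM.

24 Tishrei 5444 AM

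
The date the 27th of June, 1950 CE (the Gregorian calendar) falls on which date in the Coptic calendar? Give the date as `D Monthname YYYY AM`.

20 Paoni 1666 AM

Both dates share Julian Day Number 2433460; in the Coptic calendar that is 20 Paoni 1666 AM.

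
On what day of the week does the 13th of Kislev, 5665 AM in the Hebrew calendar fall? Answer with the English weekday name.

Monday

In the Gregorian calendar this is 21 November 1904 (JDN 2416806).
2416806 ≡ 0 (mod 7); counting from Monday = 0 gives Monday.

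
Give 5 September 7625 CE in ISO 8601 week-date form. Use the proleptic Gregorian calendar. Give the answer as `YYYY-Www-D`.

The weekday is Friday (ISO weekday 5).
That Friday belongs to ISO week 36 of ISO year 7625.

7625-W36-5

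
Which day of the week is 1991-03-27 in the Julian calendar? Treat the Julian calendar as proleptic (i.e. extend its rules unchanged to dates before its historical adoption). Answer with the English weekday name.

Tuesday

In the Gregorian calendar this is 9 April 1991 (JDN 2448356).
2448356 ≡ 1 (mod 7); counting from Monday = 0 gives Tuesday.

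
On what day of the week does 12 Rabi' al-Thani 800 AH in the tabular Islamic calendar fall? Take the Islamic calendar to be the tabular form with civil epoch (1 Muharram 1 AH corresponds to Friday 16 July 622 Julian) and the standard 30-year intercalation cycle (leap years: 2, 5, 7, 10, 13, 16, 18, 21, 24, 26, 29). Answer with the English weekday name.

Wednesday

This is JDN 2231679 (10 January 1398 Gregorian).
Since JDN mod 7 = 2 (0 = Monday), the day is Wednesday.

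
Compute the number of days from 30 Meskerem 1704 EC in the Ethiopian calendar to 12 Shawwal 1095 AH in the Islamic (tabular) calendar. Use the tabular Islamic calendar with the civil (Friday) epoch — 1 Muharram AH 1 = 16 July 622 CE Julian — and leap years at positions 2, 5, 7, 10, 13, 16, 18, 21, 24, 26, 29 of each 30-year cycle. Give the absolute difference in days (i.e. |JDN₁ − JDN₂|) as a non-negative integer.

JDN of the first date = 2346271.
JDN of the second date = 2336394.
|2336394 − 2346271| = 9877.

9877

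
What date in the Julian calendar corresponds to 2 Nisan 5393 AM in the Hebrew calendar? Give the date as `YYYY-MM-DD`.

Julian Day Number of the source date = 2317573.
Converting JDN 2317573 to the Julian calendar gives 3 March 1633 CE.

1633-03-03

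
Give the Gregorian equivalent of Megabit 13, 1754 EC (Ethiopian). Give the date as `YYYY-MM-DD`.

1762-03-20

Both dates share Julian Day Number 2364696; in the Gregorian calendar that is 20 March 1762 CE.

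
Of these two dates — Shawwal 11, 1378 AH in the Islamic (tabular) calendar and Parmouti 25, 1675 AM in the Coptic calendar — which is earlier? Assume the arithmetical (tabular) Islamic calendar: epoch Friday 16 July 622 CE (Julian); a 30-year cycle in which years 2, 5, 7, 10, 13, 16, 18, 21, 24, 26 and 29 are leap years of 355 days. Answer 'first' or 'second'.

The two dates have Julian Day Numbers 2436679 and 2436692 respectively.
Since 2436679 < 2436692, the first date comes first.

first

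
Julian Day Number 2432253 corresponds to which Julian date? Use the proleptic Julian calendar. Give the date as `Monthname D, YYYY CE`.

JDN 2432253 is 8 March 1947 in the Gregorian calendar.
In the Julian calendar that day is February 23, 1947 CE.

February 23, 1947 CE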